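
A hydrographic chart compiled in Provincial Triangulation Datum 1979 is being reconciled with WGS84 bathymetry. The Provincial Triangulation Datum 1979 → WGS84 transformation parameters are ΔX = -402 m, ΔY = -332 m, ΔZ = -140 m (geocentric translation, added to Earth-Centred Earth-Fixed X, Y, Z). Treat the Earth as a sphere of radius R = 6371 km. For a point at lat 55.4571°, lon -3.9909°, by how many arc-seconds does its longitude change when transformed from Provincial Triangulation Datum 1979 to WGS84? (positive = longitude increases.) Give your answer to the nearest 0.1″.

Δλ = -20.5″

sin φ = 0.823702, cos φ = 0.567023, sin λ = -0.069598, cos λ = 0.997575.
East component: ΔE = −sin λ·ΔX + cos λ·ΔY = −(-0.069598)(-402) + (0.997575)(-332) = -359.17 m.
1° of latitude spans πR/180 = 111195 m; at latitude φ, 1° of longitude spans that × cos φ = 63050.1 m, so Δλ = -359.17 / 63050.1 × 3600 = -20.508″.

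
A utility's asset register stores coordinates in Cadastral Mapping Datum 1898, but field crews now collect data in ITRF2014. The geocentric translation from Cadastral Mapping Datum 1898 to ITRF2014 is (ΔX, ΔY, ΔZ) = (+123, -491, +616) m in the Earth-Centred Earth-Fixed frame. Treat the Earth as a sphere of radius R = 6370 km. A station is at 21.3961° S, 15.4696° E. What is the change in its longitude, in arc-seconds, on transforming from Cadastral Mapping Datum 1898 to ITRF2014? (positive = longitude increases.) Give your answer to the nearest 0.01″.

sin φ = -0.364813, cos φ = 0.931081, sin λ = 0.266727, cos λ = 0.963772.
East component: ΔE = −sin λ·ΔX + cos λ·ΔY = −(0.266727)(123) + (0.963772)(-491) = -506.02 m.
1° of latitude spans πR/180 = 111177 m; at latitude φ, 1° of longitude spans that × cos φ = 103515.2 m, so Δλ = -506.02 / 103515.2 × 3600 = -17.598″.

Δλ = -17.60″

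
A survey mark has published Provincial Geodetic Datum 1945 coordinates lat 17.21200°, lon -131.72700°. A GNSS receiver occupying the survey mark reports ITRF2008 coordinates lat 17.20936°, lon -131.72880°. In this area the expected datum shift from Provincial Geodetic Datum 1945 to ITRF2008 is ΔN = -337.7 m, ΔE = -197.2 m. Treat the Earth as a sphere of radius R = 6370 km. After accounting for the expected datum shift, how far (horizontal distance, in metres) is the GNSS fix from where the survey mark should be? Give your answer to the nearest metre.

Observed coordinate differences: Δφ = -0.00264°, Δλ = -0.00180°.
Converting to metres (1° lat = 111177 m, cos φ = 0.955216): observed ΔN = -293.5 m, observed ΔE = -191.2 m.
Subtracting the expected shift leaves a residual of -293.5 − (-337.7) = 44.2 m north and -191.2 − (-197.2) = 6.0 m east.
Residual distance = √(44.2² + 6.0²) = 44.6 m.

45 m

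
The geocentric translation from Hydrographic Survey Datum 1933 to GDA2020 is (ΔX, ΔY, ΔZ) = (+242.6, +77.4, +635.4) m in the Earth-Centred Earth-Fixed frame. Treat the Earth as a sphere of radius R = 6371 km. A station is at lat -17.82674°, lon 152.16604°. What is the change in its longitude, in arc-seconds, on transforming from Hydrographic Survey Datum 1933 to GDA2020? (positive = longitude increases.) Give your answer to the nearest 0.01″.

Δλ = -6.18″

sin φ = -0.306140, cos φ = 0.951987, sin λ = 0.466911, cos λ = -0.884304.
East component: ΔE = −sin λ·ΔX + cos λ·ΔY = −(0.466911)(242.6) + (-0.884304)(77.4) = -181.72 m.
1° of latitude spans πR/180 = 111195 m; at latitude φ, 1° of longitude spans that × cos φ = 105856.1 m, so Δλ = -181.72 / 105856.1 × 3600 = -6.180″.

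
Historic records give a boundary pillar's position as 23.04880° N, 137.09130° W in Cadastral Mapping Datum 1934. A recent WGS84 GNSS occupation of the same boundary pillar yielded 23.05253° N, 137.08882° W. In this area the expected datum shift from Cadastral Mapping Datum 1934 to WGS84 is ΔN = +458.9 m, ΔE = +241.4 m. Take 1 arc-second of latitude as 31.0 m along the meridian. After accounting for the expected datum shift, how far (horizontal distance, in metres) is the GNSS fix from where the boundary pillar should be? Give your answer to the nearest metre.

Observed coordinate differences: Δφ = +0.00373°, Δλ = +0.00248°.
Converting to metres (1° lat = 111600 m, cos φ = 0.920172): observed ΔN = 416.3 m, observed ΔE = 254.7 m.
Subtracting the expected shift leaves a residual of 416.3 − (458.9) = -42.6 m north and 254.7 − (241.4) = 13.3 m east.
Residual distance = √((-42.6)² + 13.3²) = 44.7 m.

45 m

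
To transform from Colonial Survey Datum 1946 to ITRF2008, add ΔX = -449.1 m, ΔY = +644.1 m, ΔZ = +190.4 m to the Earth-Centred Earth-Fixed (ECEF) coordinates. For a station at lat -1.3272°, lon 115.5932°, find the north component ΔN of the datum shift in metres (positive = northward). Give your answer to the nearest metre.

ΔN = 208 m

The local north axis is (−sin φ cos λ, −sin φ sin λ, cos φ), giving ΔN = 4.493 + 13.455 + 190.349 = 208.30 m.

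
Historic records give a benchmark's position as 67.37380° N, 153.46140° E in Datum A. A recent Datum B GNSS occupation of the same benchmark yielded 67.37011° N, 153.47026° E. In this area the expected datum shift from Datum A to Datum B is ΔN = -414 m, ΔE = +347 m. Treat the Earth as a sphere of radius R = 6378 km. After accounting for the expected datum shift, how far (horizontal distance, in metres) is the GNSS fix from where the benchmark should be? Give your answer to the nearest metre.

Observed coordinate differences: Δφ = -0.00369°, Δλ = +0.00886°.
Converting to metres (1° lat = 111317 m, cos φ = 0.384717): observed ΔN = -410.8 m, observed ΔE = 379.4 m.
Subtracting the expected shift leaves a residual of -410.8 − (-414) = 3.2 m north and 379.4 − (347) = 32.4 m east.
Residual distance = √(3.2² + 32.4²) = 32.6 m.

33 m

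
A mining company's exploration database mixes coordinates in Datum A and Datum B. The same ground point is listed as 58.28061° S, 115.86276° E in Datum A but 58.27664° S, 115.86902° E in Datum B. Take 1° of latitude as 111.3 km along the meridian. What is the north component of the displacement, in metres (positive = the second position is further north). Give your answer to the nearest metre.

Δφ = -58.27664° − -58.28061° = +0.00397°; Δλ = 115.86902° − 115.86276° = +0.00626°.
ΔN = Δφ × 111300 = 441.9 m; ΔE = Δλ × 111300 × cos(-58.28061°) = +0.00626 × 111300 × 0.525760 = 366.3 m.

ΔN = 442 m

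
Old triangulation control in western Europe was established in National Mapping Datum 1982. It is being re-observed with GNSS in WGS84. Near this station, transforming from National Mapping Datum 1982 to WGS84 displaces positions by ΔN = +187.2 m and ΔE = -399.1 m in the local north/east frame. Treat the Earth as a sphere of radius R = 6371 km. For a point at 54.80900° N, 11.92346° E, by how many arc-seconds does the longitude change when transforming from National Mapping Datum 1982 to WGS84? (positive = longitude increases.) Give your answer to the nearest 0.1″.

Δλ = -22.4″

At latitude 54.80900°, cos φ = 0.576304.
One radian of longitude at latitude φ spans R cos φ, so Δλ = ΔE / (R cos φ) = -399.1 / (6371000 × 0.576304) = -1.0870e-04 rad = -22.421″.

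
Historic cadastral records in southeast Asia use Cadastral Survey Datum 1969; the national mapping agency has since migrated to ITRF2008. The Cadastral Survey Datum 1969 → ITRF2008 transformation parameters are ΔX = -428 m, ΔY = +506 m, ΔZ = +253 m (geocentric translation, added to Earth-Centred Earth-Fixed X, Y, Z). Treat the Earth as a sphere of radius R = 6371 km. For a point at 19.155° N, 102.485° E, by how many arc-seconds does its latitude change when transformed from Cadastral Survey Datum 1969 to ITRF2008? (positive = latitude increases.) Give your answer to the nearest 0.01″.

Δφ = 1.51″

sin φ = 0.328125, cos φ = 0.944634, sin λ = 0.976353, cos λ = -0.216184.
North component: ΔN = −sin φ cos λ·ΔX − sin φ sin λ·ΔY + cos φ·ΔZ = −(0.328125)(-0.216184)(-428) − (0.328125)(0.976353)(506) + (0.944634)(253) = 46.53 m.
1° of latitude spans πR/180 = 111195 m, so Δφ = 46.53 / 111195 × 3600 = 1.506″.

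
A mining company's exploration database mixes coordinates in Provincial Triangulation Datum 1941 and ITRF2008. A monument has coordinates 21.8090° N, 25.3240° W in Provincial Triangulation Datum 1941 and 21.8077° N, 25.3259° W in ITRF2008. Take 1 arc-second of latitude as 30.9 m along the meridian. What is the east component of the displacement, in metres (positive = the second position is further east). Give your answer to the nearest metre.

Δφ = 21.8077° − 21.8090° = -0.0013°; Δλ = -25.3259° − -25.3240° = -0.0019°.
1° of latitude = 3600 × 30.90 = 111240 m.
ΔN = Δφ × 111240 = -144.6 m; ΔE = Δλ × 111240 × cos(21.8090°) = -0.0019 × 111240 × 0.928427 = -196.2 m.

ΔE = -196 m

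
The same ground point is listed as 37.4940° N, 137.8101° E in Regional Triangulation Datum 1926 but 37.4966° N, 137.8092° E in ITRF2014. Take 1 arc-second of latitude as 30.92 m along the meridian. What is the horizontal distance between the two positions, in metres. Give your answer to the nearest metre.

Δφ = 37.4966° − 37.4940° = +0.0026°; Δλ = 137.8092° − 137.8101° = -0.0009°.
1° of latitude = 3600 × 30.92 = 111312 m.
ΔN = Δφ × 111312 = 289.4 m; ΔE = Δλ × 111312 × cos(37.4940°) = -0.0009 × 111312 × 0.793417 = -79.5 m.
Distance = √(ΔE² + ΔN²) = √((-79.5)² + 289.4²) = 300.1 m.

300 m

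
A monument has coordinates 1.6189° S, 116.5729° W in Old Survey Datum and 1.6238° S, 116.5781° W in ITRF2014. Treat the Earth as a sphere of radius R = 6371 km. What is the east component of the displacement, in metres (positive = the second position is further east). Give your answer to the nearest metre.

Δφ = -1.6238° − -1.6189° = -0.0049°; Δλ = -116.5781° − -116.5729° = -0.0052°.
1° along a meridian = πR/180 = 111195 m.
ΔN = Δφ × 111195 = -544.9 m; ΔE = Δλ × 111195 × cos(-1.6189°) = -0.0052 × 111195 × 0.999601 = -578.0 m.

ΔE = -578 m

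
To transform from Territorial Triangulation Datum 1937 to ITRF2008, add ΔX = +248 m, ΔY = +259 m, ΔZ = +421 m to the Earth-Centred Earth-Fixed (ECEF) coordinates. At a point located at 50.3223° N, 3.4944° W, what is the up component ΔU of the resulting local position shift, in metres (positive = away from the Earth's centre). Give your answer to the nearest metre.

The local up (radial) axis is (cos φ cos λ, cos φ sin λ, sin φ), giving ΔU = 158.046 − 10.079 + 324.022 = 471.99 m.

ΔU = 472 m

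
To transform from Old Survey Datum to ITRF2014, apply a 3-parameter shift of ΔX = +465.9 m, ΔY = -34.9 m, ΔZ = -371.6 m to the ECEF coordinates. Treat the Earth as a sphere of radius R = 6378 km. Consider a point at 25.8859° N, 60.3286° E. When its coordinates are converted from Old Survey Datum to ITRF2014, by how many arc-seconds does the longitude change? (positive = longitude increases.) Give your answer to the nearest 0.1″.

sin φ = 0.436580, cos φ = 0.899665, sin λ = 0.868879, cos λ = 0.495025.
East component: ΔE = −sin λ·ΔX + cos λ·ΔY = −(0.868879)(465.9) + (0.495025)(-34.9) = -422.09 m.
1° of latitude spans πR/180 = 111317 m; at latitude φ, 1° of longitude spans that × cos φ = 100148.1 m, so Δλ = -422.09 / 100148.1 × 3600 = -15.173″.

Δλ = -15.2″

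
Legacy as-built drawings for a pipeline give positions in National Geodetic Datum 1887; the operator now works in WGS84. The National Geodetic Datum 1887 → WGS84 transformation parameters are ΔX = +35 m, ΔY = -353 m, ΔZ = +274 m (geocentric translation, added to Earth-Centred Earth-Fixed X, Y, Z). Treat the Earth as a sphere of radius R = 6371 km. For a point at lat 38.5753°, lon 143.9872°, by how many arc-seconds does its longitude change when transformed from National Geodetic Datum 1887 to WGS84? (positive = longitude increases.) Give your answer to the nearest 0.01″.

Δλ = 10.97″

sin φ = 0.623543, cos φ = 0.781789, sin λ = 0.587966, cos λ = -0.808886.
East component: ΔE = −sin λ·ΔX + cos λ·ΔY = −(0.587966)(35) + (-0.808886)(-353) = 264.96 m.
1° of latitude spans πR/180 = 111195 m; at latitude φ, 1° of longitude spans that × cos φ = 86931.0 m, so Δλ = 264.96 / 86931.0 × 3600 = 10.972″.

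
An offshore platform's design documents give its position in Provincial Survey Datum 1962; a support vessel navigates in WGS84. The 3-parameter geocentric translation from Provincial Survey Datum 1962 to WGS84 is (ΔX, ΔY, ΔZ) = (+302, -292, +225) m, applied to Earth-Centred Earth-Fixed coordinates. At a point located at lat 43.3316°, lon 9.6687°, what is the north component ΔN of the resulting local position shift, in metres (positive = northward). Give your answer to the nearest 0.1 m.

ΔN = -7.0 m

The local north axis is (−sin φ cos λ, −sin φ sin λ, cos φ), giving ΔN = -204.295 + 33.653 + 163.664 = -6.98 m.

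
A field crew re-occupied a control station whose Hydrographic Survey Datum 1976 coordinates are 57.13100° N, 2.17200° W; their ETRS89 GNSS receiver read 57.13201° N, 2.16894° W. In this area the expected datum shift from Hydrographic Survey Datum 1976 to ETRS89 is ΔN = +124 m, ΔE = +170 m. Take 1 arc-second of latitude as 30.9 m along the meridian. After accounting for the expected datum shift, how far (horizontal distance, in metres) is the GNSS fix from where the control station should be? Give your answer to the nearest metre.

Observed coordinate differences: Δφ = +0.00101°, Δλ = +0.00306°.
Converting to metres (1° lat = 111240 m, cos φ = 0.542720): observed ΔN = 112.4 m, observed ΔE = 184.7 m.
Subtracting the expected shift leaves a residual of 112.4 − (124) = -11.6 m north and 184.7 − (170) = 14.7 m east.
Residual distance = √((-11.6)² + 14.7²) = 18.8 m.

19 m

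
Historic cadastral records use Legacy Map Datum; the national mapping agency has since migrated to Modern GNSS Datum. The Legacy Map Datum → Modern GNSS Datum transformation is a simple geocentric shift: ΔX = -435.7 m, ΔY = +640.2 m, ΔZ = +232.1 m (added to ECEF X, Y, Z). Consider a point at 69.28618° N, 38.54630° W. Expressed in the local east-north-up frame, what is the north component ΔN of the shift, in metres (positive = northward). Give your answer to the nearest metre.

ΔN = 774 m

At φ = 69.28618°, λ = -38.54630°: sin φ = 0.935359, cos φ = 0.353700, sin λ = -0.623147, cos λ = 0.782105.
ΔN = −sin φ cos λ·ΔX − sin φ sin λ·ΔY + cos φ·ΔZ = −(0.935359)(0.782105)(-435.7) − (0.935359)(-0.623147)(640.2) + (0.353700)(232.1) = 773.98 m.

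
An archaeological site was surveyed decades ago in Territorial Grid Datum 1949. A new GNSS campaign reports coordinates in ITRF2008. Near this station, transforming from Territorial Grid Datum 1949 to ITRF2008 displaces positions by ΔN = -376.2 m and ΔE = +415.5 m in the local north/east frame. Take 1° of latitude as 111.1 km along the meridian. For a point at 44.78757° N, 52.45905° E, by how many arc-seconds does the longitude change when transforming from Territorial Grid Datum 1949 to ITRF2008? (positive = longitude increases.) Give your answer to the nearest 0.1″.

At latitude 44.78757°, cos φ = 0.709724.
1° of longitude at this latitude = 111.1 × cos φ = 78.85 km, so Δλ = 415.5 / 78850.3 = 0.0052695° = 18.970″.

Δλ = 19.0″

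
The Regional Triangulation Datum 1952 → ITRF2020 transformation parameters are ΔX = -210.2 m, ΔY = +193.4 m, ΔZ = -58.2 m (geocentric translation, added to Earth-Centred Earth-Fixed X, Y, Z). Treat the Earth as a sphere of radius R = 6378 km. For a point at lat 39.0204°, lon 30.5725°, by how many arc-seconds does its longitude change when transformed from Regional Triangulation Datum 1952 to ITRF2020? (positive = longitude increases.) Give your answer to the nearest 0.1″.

Δλ = 11.4″

sin φ = 0.629597, cos φ = 0.776922, sin λ = 0.508628, cos λ = 0.860986.
East component: ΔE = −sin λ·ΔX + cos λ·ΔY = −(0.508628)(-210.2) + (0.860986)(193.4) = 273.43 m.
1° of latitude spans πR/180 = 111317 m; at latitude φ, 1° of longitude spans that × cos φ = 86484.7 m, so Δλ = 273.43 / 86484.7 × 3600 = 11.382″.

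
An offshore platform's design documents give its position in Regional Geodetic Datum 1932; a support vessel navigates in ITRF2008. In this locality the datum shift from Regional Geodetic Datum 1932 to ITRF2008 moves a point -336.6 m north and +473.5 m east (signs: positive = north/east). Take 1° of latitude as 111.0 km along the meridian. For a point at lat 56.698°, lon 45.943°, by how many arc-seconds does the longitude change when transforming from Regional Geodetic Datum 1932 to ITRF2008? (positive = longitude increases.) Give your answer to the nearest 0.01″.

At latitude 56.698°, cos φ = 0.549052.
1° of longitude at this latitude = 111.0 × cos φ = 60.94 km, so Δλ = 473.5 / 60944.8 = 0.0077693° = 27.970″.

Δλ = 27.97″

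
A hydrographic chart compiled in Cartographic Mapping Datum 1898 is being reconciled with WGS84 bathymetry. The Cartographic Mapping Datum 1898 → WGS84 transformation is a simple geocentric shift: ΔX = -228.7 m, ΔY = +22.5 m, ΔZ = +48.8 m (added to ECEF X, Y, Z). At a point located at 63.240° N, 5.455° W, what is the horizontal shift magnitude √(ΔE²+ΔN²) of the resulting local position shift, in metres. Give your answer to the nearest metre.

At φ = 63.240°, λ = -5.455°: sin φ = 0.892900, cos φ = 0.450254, sin λ = -0.095064, cos λ = 0.995471.
ΔE = −sin λ·ΔX + cos λ·ΔY = −(-0.095064)·(-228.7) + (0.995471)·(22.5) = 0.66 m.
ΔN = −sin φ cos λ·ΔX − sin φ sin λ·ΔY + cos φ·ΔZ = −(0.892900)(0.995471)(-228.7) − (0.892900)(-0.095064)(22.5) + (0.450254)(48.8) = 227.16 m.
Horizontal magnitude = √(ΔE² + ΔN²) = √(0.66² + 227.16²) = 227.16 m.

227 m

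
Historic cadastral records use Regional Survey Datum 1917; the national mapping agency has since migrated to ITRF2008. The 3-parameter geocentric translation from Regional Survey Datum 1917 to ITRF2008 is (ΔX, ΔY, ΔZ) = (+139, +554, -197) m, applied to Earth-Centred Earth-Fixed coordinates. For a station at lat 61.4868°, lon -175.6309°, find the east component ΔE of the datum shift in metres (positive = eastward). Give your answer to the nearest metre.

ΔE = -542 m

The local east axis at (φ, λ) is (−sin λ, cos λ, 0), so ΔE = −sin(-175.6309°)·139 + cos(-175.6309°)·554 = -541.80 m.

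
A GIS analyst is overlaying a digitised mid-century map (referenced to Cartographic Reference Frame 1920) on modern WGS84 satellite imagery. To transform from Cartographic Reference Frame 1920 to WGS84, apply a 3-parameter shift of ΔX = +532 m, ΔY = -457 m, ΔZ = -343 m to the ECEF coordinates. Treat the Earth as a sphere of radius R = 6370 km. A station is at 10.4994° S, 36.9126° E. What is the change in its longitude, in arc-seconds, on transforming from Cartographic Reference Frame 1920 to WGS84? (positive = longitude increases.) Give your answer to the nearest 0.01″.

Δλ = -22.56″

sin φ = -0.182225, cos φ = 0.983257, sin λ = 0.600596, cos λ = 0.799553.
East component: ΔE = −sin λ·ΔX + cos λ·ΔY = −(0.600596)(532) + (0.799553)(-457) = -684.91 m.
1° of latitude spans πR/180 = 111177 m; at latitude φ, 1° of longitude spans that × cos φ = 109316.0 m, so Δλ = -684.91 / 109316.0 × 3600 = -22.556″.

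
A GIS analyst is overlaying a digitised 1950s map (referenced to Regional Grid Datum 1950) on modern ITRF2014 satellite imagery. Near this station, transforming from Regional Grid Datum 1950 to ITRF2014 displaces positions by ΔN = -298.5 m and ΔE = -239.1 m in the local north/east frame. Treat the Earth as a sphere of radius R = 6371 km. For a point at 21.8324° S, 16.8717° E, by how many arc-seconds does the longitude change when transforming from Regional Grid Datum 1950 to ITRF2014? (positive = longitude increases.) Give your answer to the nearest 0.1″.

Δλ = -8.3″

At latitude -21.8324°, cos φ = 0.928276.
One radian of longitude at latitude φ spans R cos φ, so Δλ = ΔE / (R cos φ) = -239.1 / (6371000 × 0.928276) = -4.0429e-05 rad = -8.339″.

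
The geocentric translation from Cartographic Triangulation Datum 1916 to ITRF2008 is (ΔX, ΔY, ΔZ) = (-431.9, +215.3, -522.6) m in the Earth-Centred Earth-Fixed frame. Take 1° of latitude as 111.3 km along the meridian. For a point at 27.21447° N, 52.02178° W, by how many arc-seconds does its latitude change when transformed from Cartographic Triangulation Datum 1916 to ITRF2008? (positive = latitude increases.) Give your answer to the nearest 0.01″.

sin φ = 0.457323, cos φ = 0.889301, sin λ = -0.788245, cos λ = 0.615362.
North component: ΔN = −sin φ cos λ·ΔX − sin φ sin λ·ΔY + cos φ·ΔZ = −(0.457323)(0.615362)(-431.9) − (0.457323)(-0.788245)(215.3) + (0.889301)(-522.6) = -265.59 m.
1° of latitude spans 111300 m, so Δφ = -265.59 / 111300 × 3600 = -8.591″.

Δφ = -8.59″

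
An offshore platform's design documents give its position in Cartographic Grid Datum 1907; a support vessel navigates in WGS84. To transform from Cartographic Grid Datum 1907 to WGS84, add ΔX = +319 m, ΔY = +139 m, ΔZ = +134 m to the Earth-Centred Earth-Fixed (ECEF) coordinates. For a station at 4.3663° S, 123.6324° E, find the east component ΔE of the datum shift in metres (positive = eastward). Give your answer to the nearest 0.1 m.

ΔE = -342.6 m

At φ = -4.3663°, λ = 123.6324°: sin φ = -0.076133, cos φ = 0.997098, sin λ = 0.832608, cos λ = -0.553862.
ΔE = −sin λ·ΔX + cos λ·ΔY = −(0.832608)·(319) + (-0.553862)·(139) = -342.59 m.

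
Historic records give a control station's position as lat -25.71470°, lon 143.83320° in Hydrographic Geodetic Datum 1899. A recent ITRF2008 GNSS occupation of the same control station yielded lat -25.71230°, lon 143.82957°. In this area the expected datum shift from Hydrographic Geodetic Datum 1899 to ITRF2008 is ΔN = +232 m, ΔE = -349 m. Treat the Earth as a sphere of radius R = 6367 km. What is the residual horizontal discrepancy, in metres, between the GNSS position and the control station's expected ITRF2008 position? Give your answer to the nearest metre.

Observed coordinate differences: Δφ = +0.00240°, Δλ = -0.00363°.
Converting to metres (1° lat = 111125 m, cos φ = 0.900966): observed ΔN = 266.7 m, observed ΔE = -363.4 m.
Subtracting the expected shift leaves a residual of 266.7 − (232) = 34.7 m north and -363.4 − (-349) = -14.4 m east.
Residual distance = √(34.7² + (-14.4)²) = 37.6 m.

38 m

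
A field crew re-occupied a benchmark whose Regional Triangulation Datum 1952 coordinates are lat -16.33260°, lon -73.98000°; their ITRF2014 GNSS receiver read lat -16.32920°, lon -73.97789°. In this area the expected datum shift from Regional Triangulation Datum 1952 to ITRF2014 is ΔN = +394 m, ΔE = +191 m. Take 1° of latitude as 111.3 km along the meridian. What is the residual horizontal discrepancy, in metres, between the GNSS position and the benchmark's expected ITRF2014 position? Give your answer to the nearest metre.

Observed coordinate differences: Δφ = +0.00340°, Δλ = +0.00211°.
Converting to metres (1° lat = 111300 m, cos φ = 0.959645): observed ΔN = 378.4 m, observed ΔE = 225.4 m.
Subtracting the expected shift leaves a residual of 378.4 − (394) = -15.6 m north and 225.4 − (191) = 34.4 m east.
Residual distance = √((-15.6)² + 34.4²) = 37.7 m.

38 m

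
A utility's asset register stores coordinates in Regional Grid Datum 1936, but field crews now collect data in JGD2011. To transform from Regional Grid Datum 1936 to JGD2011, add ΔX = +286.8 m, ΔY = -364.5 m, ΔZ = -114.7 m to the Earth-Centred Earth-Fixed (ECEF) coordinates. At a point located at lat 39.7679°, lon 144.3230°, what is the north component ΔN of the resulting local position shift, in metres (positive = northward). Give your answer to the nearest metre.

The local north axis is (−sin φ cos λ, −sin φ sin λ, cos φ), giving ΔN = 149.028 + 135.984 − 88.163 = 196.85 m.

ΔN = 197 m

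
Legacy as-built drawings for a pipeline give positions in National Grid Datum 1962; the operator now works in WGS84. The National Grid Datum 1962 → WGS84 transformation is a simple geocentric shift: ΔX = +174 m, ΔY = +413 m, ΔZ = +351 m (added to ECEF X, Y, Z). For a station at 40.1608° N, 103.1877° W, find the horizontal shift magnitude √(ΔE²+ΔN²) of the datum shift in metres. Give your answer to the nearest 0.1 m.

At φ = 40.1608°, λ = -103.1877°: sin φ = 0.644935, cos φ = 0.764237, sin λ = -0.973628, cos λ = -0.228142.
ΔE = −sin λ·ΔX + cos λ·ΔY = −(-0.973628)·(174) + (-0.228142)·(413) = 75.19 m.
ΔN = −sin φ cos λ·ΔX − sin φ sin λ·ΔY + cos φ·ΔZ = −(0.644935)(-0.228142)(174) − (0.644935)(-0.973628)(413) + (0.764237)(351) = 553.18 m.
Horizontal magnitude = √(ΔE² + ΔN²) = √(75.19² + 553.18²) = 558.27 m.

558.3 m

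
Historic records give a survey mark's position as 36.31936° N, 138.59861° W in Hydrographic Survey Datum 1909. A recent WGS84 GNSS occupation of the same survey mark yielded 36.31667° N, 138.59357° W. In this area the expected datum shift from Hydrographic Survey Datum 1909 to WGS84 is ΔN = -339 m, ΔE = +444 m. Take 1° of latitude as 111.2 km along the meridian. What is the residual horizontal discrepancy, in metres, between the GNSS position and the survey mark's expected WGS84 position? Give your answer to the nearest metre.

Observed coordinate differences: Δφ = -0.00269°, Δλ = +0.00504°.
Converting to metres (1° lat = 111200 m, cos φ = 0.805728): observed ΔN = -299.1 m, observed ΔE = 451.6 m.
Subtracting the expected shift leaves a residual of -299.1 − (-339) = 39.9 m north and 451.6 − (444) = 7.6 m east.
Residual distance = √(39.9² + 7.6²) = 40.6 m.

41 m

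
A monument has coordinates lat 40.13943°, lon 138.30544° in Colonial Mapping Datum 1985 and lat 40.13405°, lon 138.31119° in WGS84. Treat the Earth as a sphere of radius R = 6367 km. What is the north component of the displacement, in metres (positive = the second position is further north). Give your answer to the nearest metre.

Δφ = 40.13405° − 40.13943° = -0.00538°; Δλ = 138.31119° − 138.30544° = +0.00575°.
1° along a meridian = πR/180 = 111125 m.
ΔN = Δφ × 111125 = -597.9 m; ΔE = Δλ × 111125 × cos(40.13943°) = +0.00575 × 111125 × 0.764478 = 488.5 m.

ΔN = -598 m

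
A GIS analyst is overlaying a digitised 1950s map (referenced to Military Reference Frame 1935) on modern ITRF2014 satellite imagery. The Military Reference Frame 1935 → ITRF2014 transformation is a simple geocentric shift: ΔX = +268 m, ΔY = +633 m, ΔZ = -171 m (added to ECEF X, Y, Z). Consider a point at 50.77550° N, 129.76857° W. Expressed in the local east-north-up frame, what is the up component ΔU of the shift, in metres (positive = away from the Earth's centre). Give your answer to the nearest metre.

The local up (radial) axis is (cos φ cos λ, cos φ sin λ, sin φ), giving ΔU = -108.410 − 307.672 − 132.469 = -548.55 m.

ΔU = -549 m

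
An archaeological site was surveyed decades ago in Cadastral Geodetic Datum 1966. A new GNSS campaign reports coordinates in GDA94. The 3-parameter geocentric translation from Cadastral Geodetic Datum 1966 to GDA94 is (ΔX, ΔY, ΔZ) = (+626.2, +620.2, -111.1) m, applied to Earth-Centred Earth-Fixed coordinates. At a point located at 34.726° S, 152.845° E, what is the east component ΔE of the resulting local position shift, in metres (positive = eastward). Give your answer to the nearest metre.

The local east axis at (φ, λ) is (−sin λ, cos λ, 0), so ΔE = −sin(152.845°)·626.2 + cos(152.845°)·620.2 = -837.64 m.

ΔE = -838 m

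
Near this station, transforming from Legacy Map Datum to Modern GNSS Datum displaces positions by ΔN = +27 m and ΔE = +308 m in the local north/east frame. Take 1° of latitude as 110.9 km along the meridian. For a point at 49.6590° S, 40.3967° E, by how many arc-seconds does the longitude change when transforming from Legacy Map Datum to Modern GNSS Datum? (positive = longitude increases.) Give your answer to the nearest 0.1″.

At latitude -49.6590°, cos φ = 0.647335.
1° of longitude at this latitude = 110.9 × cos φ = 71.79 km, so Δλ = 308.0 / 71789.5 = 0.0042903° = 15.445″.

Δλ = 15.4″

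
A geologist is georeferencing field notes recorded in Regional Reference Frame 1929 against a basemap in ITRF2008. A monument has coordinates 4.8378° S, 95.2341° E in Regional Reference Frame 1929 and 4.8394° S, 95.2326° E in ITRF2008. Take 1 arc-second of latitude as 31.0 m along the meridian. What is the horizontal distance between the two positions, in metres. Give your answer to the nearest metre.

244 m

Δφ = -4.8394° − -4.8378° = -0.0016°; Δλ = 95.2326° − 95.2341° = -0.0015°.
1° of latitude = 3600 × 31.00 = 111600 m.
ΔN = Δφ × 111600 = -178.6 m; ΔE = Δλ × 111600 × cos(-4.8378°) = -0.0015 × 111600 × 0.996437 = -166.8 m.
Distance = √(ΔE² + ΔN²) = √((-166.8)² + (-178.6)²) = 244.4 m.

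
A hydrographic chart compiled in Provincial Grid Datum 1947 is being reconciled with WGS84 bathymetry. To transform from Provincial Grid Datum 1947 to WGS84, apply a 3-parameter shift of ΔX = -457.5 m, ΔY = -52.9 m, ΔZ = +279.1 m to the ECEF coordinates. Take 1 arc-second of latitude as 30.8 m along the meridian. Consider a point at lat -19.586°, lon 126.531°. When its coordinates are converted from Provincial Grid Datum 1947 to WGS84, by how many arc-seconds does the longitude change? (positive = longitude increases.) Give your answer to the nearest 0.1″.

sin φ = -0.335221, cos φ = 0.942139, sin λ = 0.803535, cos λ = -0.595258.
East component: ΔE = −sin λ·ΔX + cos λ·ΔY = −(0.803535)(-457.5) + (-0.595258)(-52.9) = 399.11 m.
1° of latitude spans 3600 × 30.80 = 110880 m; at latitude φ, 1° of longitude spans that × cos φ = 104464.4 m, so Δλ = 399.11 / 104464.4 × 3600 = 13.754″.

Δλ = 13.8″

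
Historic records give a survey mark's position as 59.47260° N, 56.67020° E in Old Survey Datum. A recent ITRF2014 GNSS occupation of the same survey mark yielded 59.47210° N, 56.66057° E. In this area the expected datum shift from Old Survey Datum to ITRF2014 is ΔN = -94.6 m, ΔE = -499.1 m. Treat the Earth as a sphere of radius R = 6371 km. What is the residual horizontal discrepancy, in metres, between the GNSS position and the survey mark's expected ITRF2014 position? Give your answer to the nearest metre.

Observed coordinate differences: Δφ = -0.00050°, Δλ = -0.00963°.
Converting to metres (1° lat = 111195 m, cos φ = 0.507950): observed ΔN = -55.6 m, observed ΔE = -543.9 m.
Subtracting the expected shift leaves a residual of -55.6 − (-94.6) = 39.0 m north and -543.9 − (-499.1) = -44.8 m east.
Residual distance = √(39.0² + (-44.8)²) = 59.4 m.

59 m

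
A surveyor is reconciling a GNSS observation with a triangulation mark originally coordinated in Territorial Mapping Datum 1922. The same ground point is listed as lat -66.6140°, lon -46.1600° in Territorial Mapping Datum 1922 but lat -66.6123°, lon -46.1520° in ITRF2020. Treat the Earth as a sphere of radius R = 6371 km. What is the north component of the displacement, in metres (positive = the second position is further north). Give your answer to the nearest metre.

Δφ = -66.6123° − -66.6140° = +0.0017°; Δλ = -46.1520° − -46.1600° = +0.0080°.
1° along a meridian = πR/180 = 111195 m.
ΔN = Δφ × 111195 = 189.0 m; ΔE = Δλ × 111195 × cos(-66.6140°) = +0.0080 × 111195 × 0.396924 = 353.1 m.

ΔN = 189 m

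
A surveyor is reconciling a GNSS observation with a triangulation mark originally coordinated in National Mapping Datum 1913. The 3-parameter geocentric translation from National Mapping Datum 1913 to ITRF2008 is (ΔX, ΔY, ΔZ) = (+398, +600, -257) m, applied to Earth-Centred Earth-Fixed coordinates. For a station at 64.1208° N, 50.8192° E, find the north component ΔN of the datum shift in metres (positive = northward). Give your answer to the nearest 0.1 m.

ΔN = -756.9 m

At φ = 64.1208°, λ = 50.8192°: sin φ = 0.899716, cos φ = 0.436475, sin λ = 0.775156, cos λ = 0.631770.
ΔN = −sin φ cos λ·ΔX − sin φ sin λ·ΔY + cos φ·ΔZ = −(0.899716)(0.631770)(398) − (0.899716)(0.775156)(600) + (0.436475)(-257) = -756.86 m.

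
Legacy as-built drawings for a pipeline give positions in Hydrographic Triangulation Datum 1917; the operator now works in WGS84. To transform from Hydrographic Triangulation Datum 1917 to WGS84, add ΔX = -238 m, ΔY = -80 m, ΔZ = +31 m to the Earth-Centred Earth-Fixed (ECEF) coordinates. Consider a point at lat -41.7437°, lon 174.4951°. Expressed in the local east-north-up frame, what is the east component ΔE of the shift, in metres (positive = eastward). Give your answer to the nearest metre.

At φ = -41.7437°, λ = 174.4951°: sin φ = -0.665800, cos φ = 0.746131, sin λ = 0.095931, cos λ = -0.995388.
ΔE = −sin λ·ΔX + cos λ·ΔY = −(0.095931)·(-238) + (-0.995388)·(-80) = 102.46 m.

ΔE = 102 m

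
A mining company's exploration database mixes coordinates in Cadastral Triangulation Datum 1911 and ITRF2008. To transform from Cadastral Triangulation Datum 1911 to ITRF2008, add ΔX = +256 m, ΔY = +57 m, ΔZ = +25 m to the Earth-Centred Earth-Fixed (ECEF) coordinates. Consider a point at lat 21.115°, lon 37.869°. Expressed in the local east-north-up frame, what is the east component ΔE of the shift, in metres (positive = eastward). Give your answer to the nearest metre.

The local east axis at (φ, λ) is (−sin λ, cos λ, 0), so ΔE = −sin(37.869°)·256 + cos(37.869°)·57 = -112.15 m.

ΔE = -112 m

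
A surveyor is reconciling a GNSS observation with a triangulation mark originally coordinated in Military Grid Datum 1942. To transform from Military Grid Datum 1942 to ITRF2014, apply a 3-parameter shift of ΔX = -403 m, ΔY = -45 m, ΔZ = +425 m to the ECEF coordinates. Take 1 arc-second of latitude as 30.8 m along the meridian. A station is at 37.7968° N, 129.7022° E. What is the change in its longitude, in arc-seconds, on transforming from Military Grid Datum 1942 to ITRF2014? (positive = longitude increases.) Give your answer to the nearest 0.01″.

Δλ = 13.92″

sin φ = 0.612863, cos φ = 0.790189, sin λ = 0.769375, cos λ = -0.638797.
East component: ΔE = −sin λ·ΔX + cos λ·ΔY = −(0.769375)(-403) + (-0.638797)(-45) = 338.80 m.
1° of latitude spans 3600 × 30.80 = 110880 m; at latitude φ, 1° of longitude spans that × cos φ = 87616.2 m, so Δλ = 338.80 / 87616.2 × 3600 = 13.921″.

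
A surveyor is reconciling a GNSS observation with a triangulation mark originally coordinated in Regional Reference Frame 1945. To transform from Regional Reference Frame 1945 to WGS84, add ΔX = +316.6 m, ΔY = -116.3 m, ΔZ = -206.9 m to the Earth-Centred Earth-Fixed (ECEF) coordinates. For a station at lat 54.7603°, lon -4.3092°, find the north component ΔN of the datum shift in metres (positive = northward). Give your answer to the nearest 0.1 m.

ΔN = -384.4 m

At φ = 54.7603°, λ = -4.3092°: sin φ = 0.816745, cos φ = 0.576998, sin λ = -0.075139, cos λ = 0.997173.
ΔN = −sin φ cos λ·ΔX − sin φ sin λ·ΔY + cos φ·ΔZ = −(0.816745)(0.997173)(316.6) − (0.816745)(-0.075139)(-116.3) + (0.576998)(-206.9) = -384.37 m.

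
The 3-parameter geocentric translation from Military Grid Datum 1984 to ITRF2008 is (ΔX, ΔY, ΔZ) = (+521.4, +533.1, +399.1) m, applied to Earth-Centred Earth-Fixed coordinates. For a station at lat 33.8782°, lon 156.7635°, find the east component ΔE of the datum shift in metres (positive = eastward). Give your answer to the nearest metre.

The local east axis at (φ, λ) is (−sin λ, cos λ, 0), so ΔE = −sin(156.7635°)·521.4 + cos(156.7635°)·533.1 = -695.56 m.

ΔE = -696 m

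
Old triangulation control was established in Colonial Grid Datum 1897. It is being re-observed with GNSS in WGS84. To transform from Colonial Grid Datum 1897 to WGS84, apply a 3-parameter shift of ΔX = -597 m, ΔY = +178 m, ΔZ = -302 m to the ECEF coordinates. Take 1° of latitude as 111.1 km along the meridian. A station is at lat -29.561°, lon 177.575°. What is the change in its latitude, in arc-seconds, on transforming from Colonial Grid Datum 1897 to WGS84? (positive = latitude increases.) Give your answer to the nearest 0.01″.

Δφ = 1.14″

sin φ = -0.493350, cos φ = 0.869831, sin λ = 0.042312, cos λ = -0.999104.
North component: ΔN = −sin φ cos λ·ΔX − sin φ sin λ·ΔY + cos φ·ΔZ = −(-0.493350)(-0.999104)(-597) − (-0.493350)(0.042312)(178) + (0.869831)(-302) = 35.29 m.
1° of latitude spans 111100 m, so Δφ = 35.29 / 111100 × 3600 = 1.144″.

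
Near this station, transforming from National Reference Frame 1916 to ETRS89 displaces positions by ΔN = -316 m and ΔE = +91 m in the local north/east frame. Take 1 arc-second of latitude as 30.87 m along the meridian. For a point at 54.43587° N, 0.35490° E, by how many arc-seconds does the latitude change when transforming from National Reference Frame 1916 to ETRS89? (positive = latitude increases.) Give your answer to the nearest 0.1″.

1″ of latitude = 30.87 m, so Δφ = -316.0 / 30.87 = -10.236″.

Δφ = -10.2″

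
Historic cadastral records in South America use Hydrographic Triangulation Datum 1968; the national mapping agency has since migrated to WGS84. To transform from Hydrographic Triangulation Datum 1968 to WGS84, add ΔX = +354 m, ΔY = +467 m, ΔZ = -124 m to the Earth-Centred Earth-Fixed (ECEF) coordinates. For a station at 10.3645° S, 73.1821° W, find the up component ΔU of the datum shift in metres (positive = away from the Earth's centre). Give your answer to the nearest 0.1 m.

The local up (radial) axis is (cos φ cos λ, cos φ sin λ, sin φ), giving ΔU = 100.752 − 439.732 + 22.309 = -316.67 m.

ΔU = -316.7 m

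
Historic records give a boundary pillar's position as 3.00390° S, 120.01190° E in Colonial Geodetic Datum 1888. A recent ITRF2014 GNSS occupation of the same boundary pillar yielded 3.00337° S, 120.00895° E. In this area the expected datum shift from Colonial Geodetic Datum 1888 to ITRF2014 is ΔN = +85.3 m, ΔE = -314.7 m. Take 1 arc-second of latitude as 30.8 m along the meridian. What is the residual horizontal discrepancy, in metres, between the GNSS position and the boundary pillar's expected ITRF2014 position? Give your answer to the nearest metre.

Observed coordinate differences: Δφ = +0.00053°, Δλ = -0.00295°.
Converting to metres (1° lat = 110880 m, cos φ = 0.998626): observed ΔN = 58.8 m, observed ΔE = -326.6 m.
Subtracting the expected shift leaves a residual of 58.8 − (85.3) = -26.5 m north and -326.6 − (-314.7) = -11.9 m east.
Residual distance = √((-26.5)² + (-11.9)²) = 29.1 m.

29 m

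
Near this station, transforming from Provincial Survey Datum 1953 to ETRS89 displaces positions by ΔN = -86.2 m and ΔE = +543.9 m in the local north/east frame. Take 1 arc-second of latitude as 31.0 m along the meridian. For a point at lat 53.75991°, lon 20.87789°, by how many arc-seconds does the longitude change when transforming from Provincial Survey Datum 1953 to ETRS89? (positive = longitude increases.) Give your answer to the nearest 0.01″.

At latitude 53.75991°, cos φ = 0.591170.
1″ of longitude at this latitude = 31.00 × cos φ = 18.3263 m, so Δλ = 543.9 / 18.3263 = 29.679″.

Δλ = 29.68″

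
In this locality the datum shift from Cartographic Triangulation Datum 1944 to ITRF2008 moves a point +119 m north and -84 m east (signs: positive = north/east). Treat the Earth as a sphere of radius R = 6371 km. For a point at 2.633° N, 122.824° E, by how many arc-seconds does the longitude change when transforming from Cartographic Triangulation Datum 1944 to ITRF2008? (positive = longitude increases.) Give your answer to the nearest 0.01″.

Δλ = -2.72″

At latitude 2.633°, cos φ = 0.998944.
One radian of longitude at latitude φ spans R cos φ, so Δλ = ΔE / (R cos φ) = -84.0 / (6371000 × 0.998944) = -1.3199e-05 rad = -2.722″.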